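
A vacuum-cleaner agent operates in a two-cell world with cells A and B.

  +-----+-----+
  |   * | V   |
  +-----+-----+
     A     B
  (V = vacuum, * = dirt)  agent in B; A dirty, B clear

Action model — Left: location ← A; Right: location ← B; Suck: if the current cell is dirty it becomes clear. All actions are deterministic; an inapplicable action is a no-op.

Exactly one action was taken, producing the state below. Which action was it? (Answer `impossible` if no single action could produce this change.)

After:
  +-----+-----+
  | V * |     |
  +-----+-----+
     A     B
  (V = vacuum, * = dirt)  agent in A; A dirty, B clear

try  Left: (A; A:dirty, B:clear)  ← match
try Right: (B; A:dirty, B:clear)
try  Suck: (B; A:dirty, B:clear)

Left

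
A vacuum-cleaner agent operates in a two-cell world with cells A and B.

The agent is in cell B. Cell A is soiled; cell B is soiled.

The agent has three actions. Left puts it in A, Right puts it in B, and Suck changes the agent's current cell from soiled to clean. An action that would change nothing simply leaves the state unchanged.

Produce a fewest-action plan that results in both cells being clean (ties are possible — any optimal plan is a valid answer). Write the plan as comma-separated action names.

Suck (#1): (B; A:soiled, B:clean)
Left (#2): (A; A:soiled, B:clean)
Suck (#3): (A; A:clean, B:clean)
min 3: Suck B + move + Suck A

Suck, Left, Suck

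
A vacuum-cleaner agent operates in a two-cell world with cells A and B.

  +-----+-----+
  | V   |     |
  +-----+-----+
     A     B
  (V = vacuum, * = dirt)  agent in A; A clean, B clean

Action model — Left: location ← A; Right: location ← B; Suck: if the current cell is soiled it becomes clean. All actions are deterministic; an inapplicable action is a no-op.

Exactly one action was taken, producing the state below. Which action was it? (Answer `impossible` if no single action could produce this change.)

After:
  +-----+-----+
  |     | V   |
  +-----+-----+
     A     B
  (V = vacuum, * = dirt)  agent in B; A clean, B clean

Right

try  Left: (A; A:clean, B:clean)
try Right: (B; A:clean, B:clean)  ← match
try  Suck: (A; A:clean, B:clean)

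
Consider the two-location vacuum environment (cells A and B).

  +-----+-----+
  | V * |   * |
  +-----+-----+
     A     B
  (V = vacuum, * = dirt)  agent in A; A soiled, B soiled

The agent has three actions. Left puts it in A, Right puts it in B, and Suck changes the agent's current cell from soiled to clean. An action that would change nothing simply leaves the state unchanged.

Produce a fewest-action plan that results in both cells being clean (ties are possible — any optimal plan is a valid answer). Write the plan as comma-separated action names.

Suck (#1): (A; A:clean, B:soiled)
Right (#2): (B; A:clean, B:soiled)
Suck (#3): (B; A:clean, B:clean)
min 3: Suck A + move + Suck B

Suck, Right, Suck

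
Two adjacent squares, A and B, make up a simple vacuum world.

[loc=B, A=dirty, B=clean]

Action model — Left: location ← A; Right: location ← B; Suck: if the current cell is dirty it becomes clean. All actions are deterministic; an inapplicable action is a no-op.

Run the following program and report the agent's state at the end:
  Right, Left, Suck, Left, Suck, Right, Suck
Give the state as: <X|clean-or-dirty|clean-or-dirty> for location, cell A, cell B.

1. Right → <B|dirty|clean>
2. Left → <A|dirty|clean>
3. Suck → <A|clean|clean>
4. Left → <A|clean|clean>
5. Suck → <A|clean|clean>
6. Right → <B|clean|clean>
7. Suck → <B|clean|clean>

<B|clean|clean>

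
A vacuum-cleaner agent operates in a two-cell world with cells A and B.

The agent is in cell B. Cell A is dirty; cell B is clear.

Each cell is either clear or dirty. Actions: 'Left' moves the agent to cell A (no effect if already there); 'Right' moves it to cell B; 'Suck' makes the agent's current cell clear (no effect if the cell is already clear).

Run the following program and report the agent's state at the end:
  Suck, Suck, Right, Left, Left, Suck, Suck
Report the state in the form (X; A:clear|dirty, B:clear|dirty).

(A; A:clear, B:clear)

1) do Suck; now (B; A:dirty, B:clear)
2) do Suck; now (B; A:dirty, B:clear)
3) do Right; now (B; A:dirty, B:clear)
4) do Left; now (A; A:dirty, B:clear)
5) do Left; now (A; A:dirty, B:clear)
6) do Suck; now (A; A:clear, B:clear)
7) do Suck; now (A; A:clear, B:clear)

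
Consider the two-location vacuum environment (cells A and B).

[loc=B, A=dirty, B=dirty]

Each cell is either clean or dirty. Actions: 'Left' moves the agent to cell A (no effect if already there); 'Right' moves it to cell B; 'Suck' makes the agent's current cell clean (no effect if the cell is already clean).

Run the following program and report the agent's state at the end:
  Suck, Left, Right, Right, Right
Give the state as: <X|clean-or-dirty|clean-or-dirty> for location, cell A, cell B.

1. Suck → <B|dirty|clean>
2. Left → <A|dirty|clean>
3. Right → <B|dirty|clean>
4. Right → <B|dirty|clean>
5. Right → <B|dirty|clean>

<B|dirty|clean>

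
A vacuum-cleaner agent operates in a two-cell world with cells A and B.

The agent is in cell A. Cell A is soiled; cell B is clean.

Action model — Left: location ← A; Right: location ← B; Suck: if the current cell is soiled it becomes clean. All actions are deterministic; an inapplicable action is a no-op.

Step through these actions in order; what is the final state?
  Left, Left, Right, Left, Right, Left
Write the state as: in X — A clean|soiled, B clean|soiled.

t=1 Left ⇒ in A — A soiled, B clean
t=2 Left ⇒ in A — A soiled, B clean
t=3 Right ⇒ in B — A soiled, B clean
t=4 Left ⇒ in A — A soiled, B clean
t=5 Right ⇒ in B — A soiled, B clean
t=6 Left ⇒ in A — A soiled, B clean

in A — A soiled, B clean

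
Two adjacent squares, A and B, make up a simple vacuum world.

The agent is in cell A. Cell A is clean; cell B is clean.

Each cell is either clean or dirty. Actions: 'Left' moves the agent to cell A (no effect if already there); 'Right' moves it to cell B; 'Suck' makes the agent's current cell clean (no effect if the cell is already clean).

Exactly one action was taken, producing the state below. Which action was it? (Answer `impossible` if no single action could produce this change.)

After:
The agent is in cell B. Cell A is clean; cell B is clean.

try  Left: <A|clean|clean>
try Right: <B|clean|clean>  ← match
try  Suck: <A|clean|clean>

Right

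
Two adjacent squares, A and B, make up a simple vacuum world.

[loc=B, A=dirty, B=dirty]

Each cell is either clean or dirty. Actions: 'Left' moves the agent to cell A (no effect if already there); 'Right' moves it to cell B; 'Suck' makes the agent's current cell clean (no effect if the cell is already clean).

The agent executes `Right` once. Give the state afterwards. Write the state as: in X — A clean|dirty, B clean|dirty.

start: in B — A dirty, B dirty
step 1/1 (Right): in B — A dirty, B dirty

in B — A dirty, B dirty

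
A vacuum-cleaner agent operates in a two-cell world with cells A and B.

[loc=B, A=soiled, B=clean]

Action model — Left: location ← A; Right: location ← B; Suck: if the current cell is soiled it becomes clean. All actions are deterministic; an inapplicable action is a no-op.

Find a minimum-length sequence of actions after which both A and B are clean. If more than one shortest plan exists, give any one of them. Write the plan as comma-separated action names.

[1] after Left: (A; A:soiled, B:clean)
[2] after Suck: (A; A:clean, B:clean)
min 2: go A then Suck

Left, Suck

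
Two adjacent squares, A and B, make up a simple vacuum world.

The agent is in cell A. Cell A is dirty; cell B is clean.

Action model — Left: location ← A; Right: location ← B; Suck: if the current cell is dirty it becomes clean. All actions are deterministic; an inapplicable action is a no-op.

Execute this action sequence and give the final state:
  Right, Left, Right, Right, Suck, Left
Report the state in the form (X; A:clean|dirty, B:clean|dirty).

(A; A:dirty, B:clean)

1) do Right; now (B; A:dirty, B:clean)
2) do Left; now (A; A:dirty, B:clean)
3) do Right; now (B; A:dirty, B:clean)
4) do Right; now (B; A:dirty, B:clean)
5) do Suck; now (B; A:dirty, B:clean)
6) do Left; now (A; A:dirty, B:clean)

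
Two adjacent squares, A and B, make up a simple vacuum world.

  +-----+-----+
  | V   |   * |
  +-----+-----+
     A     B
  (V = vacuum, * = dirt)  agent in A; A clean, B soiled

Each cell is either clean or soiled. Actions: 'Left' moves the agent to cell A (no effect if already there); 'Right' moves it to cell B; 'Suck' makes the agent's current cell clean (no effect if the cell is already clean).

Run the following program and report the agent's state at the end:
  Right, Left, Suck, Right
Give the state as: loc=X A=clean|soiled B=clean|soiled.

step 1/4 (Right): loc=B A=clean B=soiled
step 2/4 (Left): loc=A A=clean B=soiled
step 3/4 (Suck): loc=A A=clean B=soiled
step 4/4 (Right): loc=B A=clean B=soiled

loc=B A=clean B=soiled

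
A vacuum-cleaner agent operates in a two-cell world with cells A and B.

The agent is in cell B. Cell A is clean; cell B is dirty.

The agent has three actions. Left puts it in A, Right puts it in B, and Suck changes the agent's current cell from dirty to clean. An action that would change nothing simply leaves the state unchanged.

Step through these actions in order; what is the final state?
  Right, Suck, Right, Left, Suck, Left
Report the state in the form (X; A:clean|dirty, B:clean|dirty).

[1] after Right: (B; A:clean, B:dirty)
[2] after Suck: (B; A:clean, B:clean)
[3] after Right: (B; A:clean, B:clean)
[4] after Left: (A; A:clean, B:clean)
[5] after Suck: (A; A:clean, B:clean)
[6] after Left: (A; A:clean, B:clean)

(A; A:clean, B:clean)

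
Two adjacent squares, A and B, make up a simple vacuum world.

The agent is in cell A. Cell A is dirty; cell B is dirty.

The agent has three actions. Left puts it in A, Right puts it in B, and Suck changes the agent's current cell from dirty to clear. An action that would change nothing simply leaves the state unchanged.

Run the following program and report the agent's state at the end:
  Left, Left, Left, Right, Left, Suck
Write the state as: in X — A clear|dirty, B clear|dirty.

step 1/6 (Left): in A — A dirty, B dirty
step 2/6 (Left): in A — A dirty, B dirty
step 3/6 (Left): in A — A dirty, B dirty
step 4/6 (Right): in B — A dirty, B dirty
step 5/6 (Left): in A — A dirty, B dirty
step 6/6 (Suck): in A — A clear, B dirty

in A — A clear, B dirty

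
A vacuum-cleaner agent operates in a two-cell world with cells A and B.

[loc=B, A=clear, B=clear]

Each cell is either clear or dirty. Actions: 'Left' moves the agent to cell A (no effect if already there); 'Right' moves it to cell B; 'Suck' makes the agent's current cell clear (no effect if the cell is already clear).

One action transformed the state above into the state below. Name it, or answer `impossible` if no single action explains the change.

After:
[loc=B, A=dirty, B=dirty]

impossible

try  Left: <A|clear|clear>
try Right: <B|clear|clear>
try  Suck: <B|clear|clear>
no single action produces the after-state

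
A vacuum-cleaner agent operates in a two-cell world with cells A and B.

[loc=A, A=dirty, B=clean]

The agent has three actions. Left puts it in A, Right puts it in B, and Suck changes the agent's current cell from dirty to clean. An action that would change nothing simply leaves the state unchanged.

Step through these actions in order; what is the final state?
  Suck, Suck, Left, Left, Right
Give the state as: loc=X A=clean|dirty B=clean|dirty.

loc=B A=clean B=clean

step 1/5 (Suck): loc=A A=clean B=clean
step 2/5 (Suck): loc=A A=clean B=clean
step 3/5 (Left): loc=A A=clean B=clean
step 4/5 (Left): loc=A A=clean B=clean
step 5/5 (Right): loc=B A=clean B=clean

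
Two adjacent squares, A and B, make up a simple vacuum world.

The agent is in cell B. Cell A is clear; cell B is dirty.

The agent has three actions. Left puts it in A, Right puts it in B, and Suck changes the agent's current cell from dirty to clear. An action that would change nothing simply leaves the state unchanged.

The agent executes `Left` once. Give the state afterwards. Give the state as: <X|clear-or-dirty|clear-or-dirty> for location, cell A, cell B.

start: <B|clear|dirty>
Left (#1): <A|clear|dirty>

<A|clear|dirty>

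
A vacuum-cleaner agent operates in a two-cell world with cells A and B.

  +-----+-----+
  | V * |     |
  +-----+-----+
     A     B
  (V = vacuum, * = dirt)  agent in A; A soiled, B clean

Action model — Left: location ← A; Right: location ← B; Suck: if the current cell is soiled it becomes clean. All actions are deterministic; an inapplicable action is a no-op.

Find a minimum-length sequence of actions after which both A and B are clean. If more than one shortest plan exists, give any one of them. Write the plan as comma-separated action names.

t=1 Suck ⇒ (A; A:clean, B:clean)
min 1: A is soiled, one Suck

Suck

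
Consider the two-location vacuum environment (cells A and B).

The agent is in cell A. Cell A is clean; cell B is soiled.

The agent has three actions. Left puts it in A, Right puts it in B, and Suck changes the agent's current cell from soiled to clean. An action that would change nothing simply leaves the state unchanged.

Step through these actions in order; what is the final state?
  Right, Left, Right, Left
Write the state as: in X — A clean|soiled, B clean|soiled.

Right (#1): in B — A clean, B soiled
Left (#2): in A — A clean, B soiled
Right (#3): in B — A clean, B soiled
Left (#4): in A — A clean, B soiled

in A — A clean, B soiled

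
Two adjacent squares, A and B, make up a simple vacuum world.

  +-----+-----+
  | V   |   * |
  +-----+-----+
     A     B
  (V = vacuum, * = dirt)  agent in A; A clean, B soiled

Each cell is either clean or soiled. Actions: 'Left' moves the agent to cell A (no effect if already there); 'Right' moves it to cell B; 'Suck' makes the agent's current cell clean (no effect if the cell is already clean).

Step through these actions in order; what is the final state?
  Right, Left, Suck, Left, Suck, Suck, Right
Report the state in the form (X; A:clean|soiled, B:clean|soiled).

t=1 Right ⇒ (B; A:clean, B:soiled)
t=2 Left ⇒ (A; A:clean, B:soiled)
t=3 Suck ⇒ (A; A:clean, B:soiled)
t=4 Left ⇒ (A; A:clean, B:soiled)
t=5 Suck ⇒ (A; A:clean, B:soiled)
t=6 Suck ⇒ (A; A:clean, B:soiled)
t=7 Right ⇒ (B; A:clean, B:soiled)

(B; A:clean, B:soiled)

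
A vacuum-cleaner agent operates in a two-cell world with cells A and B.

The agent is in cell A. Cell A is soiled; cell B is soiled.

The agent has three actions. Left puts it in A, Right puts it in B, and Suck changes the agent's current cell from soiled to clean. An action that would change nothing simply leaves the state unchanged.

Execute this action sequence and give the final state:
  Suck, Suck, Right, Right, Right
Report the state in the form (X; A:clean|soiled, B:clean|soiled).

(B; A:clean, B:soiled)

t=1 Suck ⇒ (A; A:clean, B:soiled)
t=2 Suck ⇒ (A; A:clean, B:soiled)
t=3 Right ⇒ (B; A:clean, B:soiled)
t=4 Right ⇒ (B; A:clean, B:soiled)
t=5 Right ⇒ (B; A:clean, B:soiled)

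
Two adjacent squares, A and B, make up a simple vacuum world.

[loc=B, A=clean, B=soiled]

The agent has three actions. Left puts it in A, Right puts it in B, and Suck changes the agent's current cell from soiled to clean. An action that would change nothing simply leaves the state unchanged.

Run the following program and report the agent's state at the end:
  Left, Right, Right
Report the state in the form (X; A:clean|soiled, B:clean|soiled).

step 1/3 (Left): (A; A:clean, B:soiled)
step 2/3 (Right): (B; A:clean, B:soiled)
step 3/3 (Right): (B; A:clean, B:soiled)

(B; A:clean, B:soiled)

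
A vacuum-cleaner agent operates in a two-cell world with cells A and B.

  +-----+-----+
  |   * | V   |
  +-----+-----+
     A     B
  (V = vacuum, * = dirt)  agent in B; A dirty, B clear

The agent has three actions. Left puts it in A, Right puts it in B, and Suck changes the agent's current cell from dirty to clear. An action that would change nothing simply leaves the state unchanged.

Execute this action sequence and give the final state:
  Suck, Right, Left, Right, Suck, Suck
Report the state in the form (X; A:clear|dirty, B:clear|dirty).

(B; A:dirty, B:clear)

step 1/6 (Suck): (B; A:dirty, B:clear)
step 2/6 (Right): (B; A:dirty, B:clear)
step 3/6 (Left): (A; A:dirty, B:clear)
step 4/6 (Right): (B; A:dirty, B:clear)
step 5/6 (Suck): (B; A:dirty, B:clear)
step 6/6 (Suck): (B; A:dirty, B:clear)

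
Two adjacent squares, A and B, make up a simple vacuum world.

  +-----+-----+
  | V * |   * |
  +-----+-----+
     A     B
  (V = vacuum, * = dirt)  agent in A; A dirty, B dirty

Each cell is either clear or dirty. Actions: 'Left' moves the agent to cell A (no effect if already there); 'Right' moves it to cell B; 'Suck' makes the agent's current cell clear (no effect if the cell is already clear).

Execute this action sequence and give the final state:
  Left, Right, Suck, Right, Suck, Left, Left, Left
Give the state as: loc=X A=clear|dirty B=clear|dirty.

[1] after Left: loc=A A=dirty B=dirty
[2] after Right: loc=B A=dirty B=dirty
[3] after Suck: loc=B A=dirty B=clear
[4] after Right: loc=B A=dirty B=clear
[5] after Suck: loc=B A=dirty B=clear
[6] after Left: loc=A A=dirty B=clear
[7] after Left: loc=A A=dirty B=clear
[8] after Left: loc=A A=dirty B=clear

loc=A A=dirty B=clear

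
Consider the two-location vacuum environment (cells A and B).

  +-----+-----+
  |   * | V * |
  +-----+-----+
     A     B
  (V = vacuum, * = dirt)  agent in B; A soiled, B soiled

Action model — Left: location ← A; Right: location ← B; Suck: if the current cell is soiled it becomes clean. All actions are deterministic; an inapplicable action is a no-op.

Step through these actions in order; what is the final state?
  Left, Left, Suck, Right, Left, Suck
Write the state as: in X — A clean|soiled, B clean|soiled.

in A — A clean, B soiled

Left (#1): in A — A soiled, B soiled
Left (#2): in A — A soiled, B soiled
Suck (#3): in A — A clean, B soiled
Right (#4): in B — A clean, B soiled
Left (#5): in A — A clean, B soiled
Suck (#6): in A — A clean, B soiled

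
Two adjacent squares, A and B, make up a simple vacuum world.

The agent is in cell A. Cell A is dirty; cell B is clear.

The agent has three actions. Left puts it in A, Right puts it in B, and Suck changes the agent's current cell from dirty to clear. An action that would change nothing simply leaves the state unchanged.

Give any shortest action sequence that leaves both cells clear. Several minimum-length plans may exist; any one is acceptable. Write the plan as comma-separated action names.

1) do Suck; now loc=A A=clear B=clear
min 1: A is dirty, one Suck

Suck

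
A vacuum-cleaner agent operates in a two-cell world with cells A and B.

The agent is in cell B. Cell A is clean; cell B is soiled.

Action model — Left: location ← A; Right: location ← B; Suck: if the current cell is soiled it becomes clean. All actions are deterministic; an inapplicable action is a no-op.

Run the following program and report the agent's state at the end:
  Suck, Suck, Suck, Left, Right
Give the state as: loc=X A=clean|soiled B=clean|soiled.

loc=B A=clean B=clean

t=1 Suck ⇒ loc=B A=clean B=clean
t=2 Suck ⇒ loc=B A=clean B=clean
t=3 Suck ⇒ loc=B A=clean B=clean
t=4 Left ⇒ loc=A A=clean B=clean
t=5 Right ⇒ loc=B A=clean B=clean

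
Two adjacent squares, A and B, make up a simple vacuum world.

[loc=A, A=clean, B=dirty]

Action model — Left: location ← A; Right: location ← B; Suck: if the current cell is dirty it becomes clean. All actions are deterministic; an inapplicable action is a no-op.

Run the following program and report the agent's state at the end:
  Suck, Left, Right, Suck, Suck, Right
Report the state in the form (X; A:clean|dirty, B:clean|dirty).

(B; A:clean, B:clean)

1. Suck → (A; A:clean, B:dirty)
2. Left → (A; A:clean, B:dirty)
3. Right → (B; A:clean, B:dirty)
4. Suck → (B; A:clean, B:clean)
5. Suck → (B; A:clean, B:clean)
6. Right → (B; A:clean, B:clean)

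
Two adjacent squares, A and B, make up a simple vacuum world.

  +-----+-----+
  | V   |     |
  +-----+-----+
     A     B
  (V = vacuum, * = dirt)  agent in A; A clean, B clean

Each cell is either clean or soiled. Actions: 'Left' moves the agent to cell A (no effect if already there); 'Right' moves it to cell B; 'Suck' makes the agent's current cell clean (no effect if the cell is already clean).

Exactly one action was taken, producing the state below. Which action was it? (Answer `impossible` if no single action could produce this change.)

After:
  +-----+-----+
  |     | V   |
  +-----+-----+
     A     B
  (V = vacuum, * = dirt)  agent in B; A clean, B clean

try  Left: (A; A:clean, B:clean)
try Right: (B; A:clean, B:clean)  ← match
try  Suck: (A; A:clean, B:clean)

Right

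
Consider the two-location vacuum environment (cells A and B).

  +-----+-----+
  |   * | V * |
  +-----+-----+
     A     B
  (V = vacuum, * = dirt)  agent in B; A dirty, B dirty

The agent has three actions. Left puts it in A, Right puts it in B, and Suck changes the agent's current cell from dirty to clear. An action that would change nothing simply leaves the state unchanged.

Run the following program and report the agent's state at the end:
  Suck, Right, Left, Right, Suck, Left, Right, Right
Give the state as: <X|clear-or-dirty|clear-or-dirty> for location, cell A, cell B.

<B|dirty|clear>

step 1/8 (Suck): <B|dirty|clear>
step 2/8 (Right): <B|dirty|clear>
step 3/8 (Left): <A|dirty|clear>
step 4/8 (Right): <B|dirty|clear>
step 5/8 (Suck): <B|dirty|clear>
step 6/8 (Left): <A|dirty|clear>
step 7/8 (Right): <B|dirty|clear>
step 8/8 (Right): <B|dirty|clear>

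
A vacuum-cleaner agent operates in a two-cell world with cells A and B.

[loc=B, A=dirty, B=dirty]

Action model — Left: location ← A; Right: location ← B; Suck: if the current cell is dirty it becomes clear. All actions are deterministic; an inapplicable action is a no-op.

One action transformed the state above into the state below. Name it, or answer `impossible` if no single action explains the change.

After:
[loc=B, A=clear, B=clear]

try  Left: loc=A A=dirty B=dirty
try Right: loc=B A=dirty B=dirty
try  Suck: loc=B A=dirty B=clear
no single action produces the after-state

impossible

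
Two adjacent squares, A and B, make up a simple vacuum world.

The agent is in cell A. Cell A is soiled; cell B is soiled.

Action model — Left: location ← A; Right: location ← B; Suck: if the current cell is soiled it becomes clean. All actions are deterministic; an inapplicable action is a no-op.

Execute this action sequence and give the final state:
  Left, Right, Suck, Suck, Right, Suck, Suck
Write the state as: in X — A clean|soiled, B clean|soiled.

in B — A soiled, B clean

step 1/7 (Left): in A — A soiled, B soiled
step 2/7 (Right): in B — A soiled, B soiled
step 3/7 (Suck): in B — A soiled, B clean
step 4/7 (Suck): in B — A soiled, B clean
step 5/7 (Right): in B — A soiled, B clean
step 6/7 (Suck): in B — A soiled, B clean
step 7/7 (Suck): in B — A soiled, B clean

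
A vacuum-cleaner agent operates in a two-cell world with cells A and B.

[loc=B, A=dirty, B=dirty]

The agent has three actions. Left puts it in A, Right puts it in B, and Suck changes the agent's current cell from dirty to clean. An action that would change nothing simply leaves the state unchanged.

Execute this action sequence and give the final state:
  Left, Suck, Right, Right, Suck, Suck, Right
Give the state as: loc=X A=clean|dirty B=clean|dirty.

loc=B A=clean B=clean

Left (#1): loc=A A=dirty B=dirty
Suck (#2): loc=A A=clean B=dirty
Right (#3): loc=B A=clean B=dirty
Right (#4): loc=B A=clean B=dirty
Suck (#5): loc=B A=clean B=clean
Suck (#6): loc=B A=clean B=clean
Right (#7): loc=B A=clean B=clean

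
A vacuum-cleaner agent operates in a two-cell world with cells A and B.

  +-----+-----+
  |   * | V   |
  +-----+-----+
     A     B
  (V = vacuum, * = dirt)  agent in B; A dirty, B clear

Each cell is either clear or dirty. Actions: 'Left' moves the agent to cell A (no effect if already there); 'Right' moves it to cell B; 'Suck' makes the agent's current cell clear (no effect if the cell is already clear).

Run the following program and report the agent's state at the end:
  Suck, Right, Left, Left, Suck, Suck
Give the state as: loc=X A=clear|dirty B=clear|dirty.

loc=A A=clear B=clear

Suck (#1): loc=B A=dirty B=clear
Right (#2): loc=B A=dirty B=clear
Left (#3): loc=A A=dirty B=clear
Left (#4): loc=A A=dirty B=clear
Suck (#5): loc=A A=clear B=clear
Suck (#6): loc=A A=clear B=clear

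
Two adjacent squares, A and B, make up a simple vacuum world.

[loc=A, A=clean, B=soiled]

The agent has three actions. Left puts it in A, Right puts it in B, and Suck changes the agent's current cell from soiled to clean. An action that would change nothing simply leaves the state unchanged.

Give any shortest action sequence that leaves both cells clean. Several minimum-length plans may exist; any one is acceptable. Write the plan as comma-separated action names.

step 1/2 (Right): (B; A:clean, B:soiled)
step 2/2 (Suck): (B; A:clean, B:clean)
min 2: go B then Suck

Right, Suck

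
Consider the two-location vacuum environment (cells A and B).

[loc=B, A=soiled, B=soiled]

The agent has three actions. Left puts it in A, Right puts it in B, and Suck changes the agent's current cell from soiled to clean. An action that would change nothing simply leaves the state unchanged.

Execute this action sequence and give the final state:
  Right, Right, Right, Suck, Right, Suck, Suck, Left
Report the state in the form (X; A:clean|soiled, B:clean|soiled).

1) do Right; now (B; A:soiled, B:soiled)
2) do Right; now (B; A:soiled, B:soiled)
3) do Right; now (B; A:soiled, B:soiled)
4) do Suck; now (B; A:soiled, B:clean)
5) do Right; now (B; A:soiled, B:clean)
6) do Suck; now (B; A:soiled, B:clean)
7) do Suck; now (B; A:soiled, B:clean)
8) do Left; now (A; A:soiled, B:clean)

(A; A:soiled, B:clean)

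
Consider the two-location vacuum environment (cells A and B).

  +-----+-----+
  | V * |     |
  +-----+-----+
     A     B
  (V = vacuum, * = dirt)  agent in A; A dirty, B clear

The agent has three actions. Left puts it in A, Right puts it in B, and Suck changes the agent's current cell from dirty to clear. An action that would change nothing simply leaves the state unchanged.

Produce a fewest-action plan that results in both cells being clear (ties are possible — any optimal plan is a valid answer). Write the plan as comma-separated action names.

[1] after Suck: (A; A:clear, B:clear)
min 1: A is dirty, one Suck

Suck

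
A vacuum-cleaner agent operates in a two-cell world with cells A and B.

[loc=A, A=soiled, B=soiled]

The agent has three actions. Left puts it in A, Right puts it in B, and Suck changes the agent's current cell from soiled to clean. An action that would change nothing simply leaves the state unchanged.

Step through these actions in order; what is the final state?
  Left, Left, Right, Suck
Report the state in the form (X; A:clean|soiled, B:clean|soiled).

1) do Left; now (A; A:soiled, B:soiled)
2) do Left; now (A; A:soiled, B:soiled)
3) do Right; now (B; A:soiled, B:soiled)
4) do Suck; now (B; A:soiled, B:clean)

(B; A:soiled, B:clean)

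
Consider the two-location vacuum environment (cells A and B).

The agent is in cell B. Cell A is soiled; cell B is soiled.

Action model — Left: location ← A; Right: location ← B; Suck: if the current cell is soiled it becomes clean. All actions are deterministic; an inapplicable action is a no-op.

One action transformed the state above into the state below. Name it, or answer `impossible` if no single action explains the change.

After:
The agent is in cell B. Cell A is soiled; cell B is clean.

try  Left: <A|soiled|soiled>
try Right: <B|soiled|soiled>
try  Suck: <B|soiled|clean>  ← match

Suck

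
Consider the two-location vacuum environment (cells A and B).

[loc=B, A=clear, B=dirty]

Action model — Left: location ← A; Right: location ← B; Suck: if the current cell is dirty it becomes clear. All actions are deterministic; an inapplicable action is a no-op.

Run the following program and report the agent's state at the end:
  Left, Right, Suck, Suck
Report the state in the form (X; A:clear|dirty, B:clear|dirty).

step 1/4 (Left): (A; A:clear, B:dirty)
step 2/4 (Right): (B; A:clear, B:dirty)
step 3/4 (Suck): (B; A:clear, B:clear)
step 4/4 (Suck): (B; A:clear, B:clear)

(B; A:clear, B:clear)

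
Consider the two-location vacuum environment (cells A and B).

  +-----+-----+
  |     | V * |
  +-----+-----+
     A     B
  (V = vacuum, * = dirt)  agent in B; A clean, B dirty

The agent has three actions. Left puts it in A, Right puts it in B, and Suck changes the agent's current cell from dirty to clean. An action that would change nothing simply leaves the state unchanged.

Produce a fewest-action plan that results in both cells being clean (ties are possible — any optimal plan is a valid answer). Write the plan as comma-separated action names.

Suck (#1): <B|clean|clean>
min 1: B is dirty, one Suck

Suck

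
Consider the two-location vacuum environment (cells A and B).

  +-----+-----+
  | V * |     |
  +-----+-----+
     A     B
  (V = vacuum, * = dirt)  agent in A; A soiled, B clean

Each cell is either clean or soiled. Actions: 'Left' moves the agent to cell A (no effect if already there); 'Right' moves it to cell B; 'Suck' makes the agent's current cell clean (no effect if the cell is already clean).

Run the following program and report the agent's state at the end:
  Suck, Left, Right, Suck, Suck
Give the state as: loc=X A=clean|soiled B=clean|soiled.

loc=B A=clean B=clean

1. Suck → loc=A A=clean B=clean
2. Left → loc=A A=clean B=clean
3. Right → loc=B A=clean B=clean
4. Suck → loc=B A=clean B=clean
5. Suck → loc=B A=clean B=clean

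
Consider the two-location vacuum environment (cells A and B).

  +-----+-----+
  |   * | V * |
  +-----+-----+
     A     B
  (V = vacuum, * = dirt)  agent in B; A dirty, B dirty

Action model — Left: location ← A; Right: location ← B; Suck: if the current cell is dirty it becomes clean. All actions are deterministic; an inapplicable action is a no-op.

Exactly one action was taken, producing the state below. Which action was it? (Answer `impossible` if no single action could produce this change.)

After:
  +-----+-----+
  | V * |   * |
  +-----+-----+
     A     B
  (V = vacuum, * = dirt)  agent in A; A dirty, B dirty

Left

try  Left: (A; A:dirty, B:dirty)  ← match
try Right: (B; A:dirty, B:dirty)
try  Suck: (B; A:dirty, B:clean)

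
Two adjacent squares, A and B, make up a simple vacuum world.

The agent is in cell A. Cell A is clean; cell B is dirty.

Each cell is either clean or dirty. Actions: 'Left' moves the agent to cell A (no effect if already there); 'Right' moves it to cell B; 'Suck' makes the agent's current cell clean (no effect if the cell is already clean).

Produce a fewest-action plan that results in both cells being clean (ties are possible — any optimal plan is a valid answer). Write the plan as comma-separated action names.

Right, Suck

[1] after Right: loc=B A=clean B=dirty
[2] after Suck: loc=B A=clean B=clean
min 2: go B then Suck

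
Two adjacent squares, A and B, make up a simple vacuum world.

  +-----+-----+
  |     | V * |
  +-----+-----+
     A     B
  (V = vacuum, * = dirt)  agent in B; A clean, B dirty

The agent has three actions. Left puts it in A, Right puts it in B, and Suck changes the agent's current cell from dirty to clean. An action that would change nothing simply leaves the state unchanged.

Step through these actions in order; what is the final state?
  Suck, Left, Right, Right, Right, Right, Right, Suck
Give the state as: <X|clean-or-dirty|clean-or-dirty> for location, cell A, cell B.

<B|clean|clean>

[1] after Suck: <B|clean|clean>
[2] after Left: <A|clean|clean>
[3] after Right: <B|clean|clean>
[4] after Right: <B|clean|clean>
[5] after Right: <B|clean|clean>
[6] after Right: <B|clean|clean>
[7] after Right: <B|clean|clean>
[8] after Suck: <B|clean|clean>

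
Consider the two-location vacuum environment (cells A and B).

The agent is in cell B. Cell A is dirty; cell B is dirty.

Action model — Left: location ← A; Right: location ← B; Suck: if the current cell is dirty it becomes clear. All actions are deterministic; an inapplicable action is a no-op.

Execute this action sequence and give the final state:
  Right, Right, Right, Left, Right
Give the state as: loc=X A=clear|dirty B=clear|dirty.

1) do Right; now loc=B A=dirty B=dirty
2) do Right; now loc=B A=dirty B=dirty
3) do Right; now loc=B A=dirty B=dirty
4) do Left; now loc=A A=dirty B=dirty
5) do Right; now loc=B A=dirty B=dirty

loc=B A=dirty B=dirty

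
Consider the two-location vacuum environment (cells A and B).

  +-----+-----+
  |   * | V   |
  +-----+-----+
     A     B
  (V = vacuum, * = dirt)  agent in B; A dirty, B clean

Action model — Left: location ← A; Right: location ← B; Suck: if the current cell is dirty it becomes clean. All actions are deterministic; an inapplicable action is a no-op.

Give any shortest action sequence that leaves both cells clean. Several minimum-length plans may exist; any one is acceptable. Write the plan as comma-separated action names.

1. Left → (A; A:dirty, B:clean)
2. Suck → (A; A:clean, B:clean)
min 2: go A then Suck

Left, Suck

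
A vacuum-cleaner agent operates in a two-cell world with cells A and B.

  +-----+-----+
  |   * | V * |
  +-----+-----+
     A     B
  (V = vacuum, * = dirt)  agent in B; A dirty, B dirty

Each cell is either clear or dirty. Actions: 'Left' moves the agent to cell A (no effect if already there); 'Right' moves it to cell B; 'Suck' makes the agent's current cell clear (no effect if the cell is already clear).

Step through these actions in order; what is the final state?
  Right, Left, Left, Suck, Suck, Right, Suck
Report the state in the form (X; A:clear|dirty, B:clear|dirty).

1) do Right; now (B; A:dirty, B:dirty)
2) do Left; now (A; A:dirty, B:dirty)
3) do Left; now (A; A:dirty, B:dirty)
4) do Suck; now (A; A:clear, B:dirty)
5) do Suck; now (A; A:clear, B:dirty)
6) do Right; now (B; A:clear, B:dirty)
7) do Suck; now (B; A:clear, B:clear)

(B; A:clear, B:clear)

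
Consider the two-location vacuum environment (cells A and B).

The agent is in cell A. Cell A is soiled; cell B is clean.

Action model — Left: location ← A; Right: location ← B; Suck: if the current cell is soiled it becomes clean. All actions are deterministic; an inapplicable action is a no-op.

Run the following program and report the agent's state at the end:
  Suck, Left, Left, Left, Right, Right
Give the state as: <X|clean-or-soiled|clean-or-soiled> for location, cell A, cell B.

step 1/6 (Suck): <A|clean|clean>
step 2/6 (Left): <A|clean|clean>
step 3/6 (Left): <A|clean|clean>
step 4/6 (Left): <A|clean|clean>
step 5/6 (Right): <B|clean|clean>
step 6/6 (Right): <B|clean|clean>

<B|clean|clean>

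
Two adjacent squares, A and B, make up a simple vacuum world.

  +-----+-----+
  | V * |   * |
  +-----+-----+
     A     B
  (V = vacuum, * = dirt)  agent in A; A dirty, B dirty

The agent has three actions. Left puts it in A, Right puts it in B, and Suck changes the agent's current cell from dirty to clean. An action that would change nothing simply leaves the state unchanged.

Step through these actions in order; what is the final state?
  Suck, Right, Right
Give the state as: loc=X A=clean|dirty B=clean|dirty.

1) do Suck; now loc=A A=clean B=dirty
2) do Right; now loc=B A=clean B=dirty
3) do Right; now loc=B A=clean B=dirty

loc=B A=clean B=dirty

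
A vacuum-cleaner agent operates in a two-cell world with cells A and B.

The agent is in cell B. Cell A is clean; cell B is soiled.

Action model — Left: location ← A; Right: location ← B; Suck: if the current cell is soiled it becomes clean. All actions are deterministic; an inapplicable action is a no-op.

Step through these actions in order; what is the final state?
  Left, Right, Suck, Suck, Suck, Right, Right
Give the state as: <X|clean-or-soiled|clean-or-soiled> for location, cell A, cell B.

step 1/7 (Left): <A|clean|soiled>
step 2/7 (Right): <B|clean|soiled>
step 3/7 (Suck): <B|clean|clean>
step 4/7 (Suck): <B|clean|clean>
step 5/7 (Suck): <B|clean|clean>
step 6/7 (Right): <B|clean|clean>
step 7/7 (Right): <B|clean|clean>

<B|clean|clean>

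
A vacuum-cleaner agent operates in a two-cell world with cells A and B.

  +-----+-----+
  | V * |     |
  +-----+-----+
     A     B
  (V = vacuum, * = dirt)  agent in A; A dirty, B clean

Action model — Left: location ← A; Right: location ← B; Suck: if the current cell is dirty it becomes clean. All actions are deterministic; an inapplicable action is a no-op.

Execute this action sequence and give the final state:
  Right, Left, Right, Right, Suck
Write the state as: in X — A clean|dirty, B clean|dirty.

1. Right → in B — A dirty, B clean
2. Left → in A — A dirty, B clean
3. Right → in B — A dirty, B clean
4. Right → in B — A dirty, B clean
5. Suck → in B — A dirty, B clean

in B — A dirty, B clean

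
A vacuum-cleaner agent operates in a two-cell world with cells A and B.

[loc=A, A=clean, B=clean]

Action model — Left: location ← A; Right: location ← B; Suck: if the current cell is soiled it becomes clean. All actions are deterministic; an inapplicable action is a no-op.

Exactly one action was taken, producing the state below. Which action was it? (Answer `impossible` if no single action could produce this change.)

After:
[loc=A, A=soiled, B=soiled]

impossible

try  Left: loc=A A=clean B=clean
try Right: loc=B A=clean B=clean
try  Suck: loc=A A=clean B=clean
no single action produces the after-state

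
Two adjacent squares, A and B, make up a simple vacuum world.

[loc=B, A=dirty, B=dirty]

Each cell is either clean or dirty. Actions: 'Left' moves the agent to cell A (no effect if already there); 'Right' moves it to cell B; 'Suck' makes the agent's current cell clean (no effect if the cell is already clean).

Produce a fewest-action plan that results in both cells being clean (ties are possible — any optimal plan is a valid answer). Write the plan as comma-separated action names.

Suck, Left, Suck

1. Suck → (B; A:dirty, B:clean)
2. Left → (A; A:dirty, B:clean)
3. Suck → (A; A:clean, B:clean)
min 3: Suck B + move + Suck A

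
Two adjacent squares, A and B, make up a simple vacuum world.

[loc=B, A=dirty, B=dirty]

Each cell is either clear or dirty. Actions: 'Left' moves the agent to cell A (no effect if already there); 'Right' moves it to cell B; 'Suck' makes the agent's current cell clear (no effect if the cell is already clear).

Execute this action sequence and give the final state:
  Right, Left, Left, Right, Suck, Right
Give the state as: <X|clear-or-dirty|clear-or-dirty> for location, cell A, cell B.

<B|dirty|clear>

[1] after Right: <B|dirty|dirty>
[2] after Left: <A|dirty|dirty>
[3] after Left: <A|dirty|dirty>
[4] after Right: <B|dirty|dirty>
[5] after Suck: <B|dirty|clear>
[6] after Right: <B|dirty|clear>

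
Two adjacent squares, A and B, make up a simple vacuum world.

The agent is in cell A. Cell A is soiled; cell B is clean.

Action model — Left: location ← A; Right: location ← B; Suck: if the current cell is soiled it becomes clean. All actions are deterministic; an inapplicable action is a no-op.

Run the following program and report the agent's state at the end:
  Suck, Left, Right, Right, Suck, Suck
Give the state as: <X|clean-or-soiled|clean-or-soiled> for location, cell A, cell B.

<B|clean|clean>

[1] after Suck: <A|clean|clean>
[2] after Left: <A|clean|clean>
[3] after Right: <B|clean|clean>
[4] after Right: <B|clean|clean>
[5] after Suck: <B|clean|clean>
[6] after Suck: <B|clean|clean>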